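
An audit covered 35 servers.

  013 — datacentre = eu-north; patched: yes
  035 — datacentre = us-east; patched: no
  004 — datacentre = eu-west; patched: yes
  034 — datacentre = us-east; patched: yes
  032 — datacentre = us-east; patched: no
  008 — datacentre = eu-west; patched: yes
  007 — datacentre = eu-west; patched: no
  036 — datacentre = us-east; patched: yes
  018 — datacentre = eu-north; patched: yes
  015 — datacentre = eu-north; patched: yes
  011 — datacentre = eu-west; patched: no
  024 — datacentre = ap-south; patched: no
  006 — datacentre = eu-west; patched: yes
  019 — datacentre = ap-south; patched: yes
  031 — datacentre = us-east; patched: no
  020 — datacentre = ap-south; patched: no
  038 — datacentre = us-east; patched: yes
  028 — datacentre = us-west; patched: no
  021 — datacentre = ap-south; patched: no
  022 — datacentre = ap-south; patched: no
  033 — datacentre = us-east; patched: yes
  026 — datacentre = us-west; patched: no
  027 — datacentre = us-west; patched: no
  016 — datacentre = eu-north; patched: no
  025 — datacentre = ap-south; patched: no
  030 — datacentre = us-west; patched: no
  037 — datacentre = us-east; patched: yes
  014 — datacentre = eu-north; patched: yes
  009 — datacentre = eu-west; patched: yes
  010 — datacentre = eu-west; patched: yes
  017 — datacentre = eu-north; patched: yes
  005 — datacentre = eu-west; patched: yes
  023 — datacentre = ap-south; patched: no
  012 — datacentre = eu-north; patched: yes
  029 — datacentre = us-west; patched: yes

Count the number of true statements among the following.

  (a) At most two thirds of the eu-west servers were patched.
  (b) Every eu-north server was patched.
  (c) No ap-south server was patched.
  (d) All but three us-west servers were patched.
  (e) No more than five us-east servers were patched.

1

(a) eu-west: |A| = 8, |A ∩ B| = 6; needs |A ∩ B| / |A| ≤ 2/3 — false.
(b) eu-north: |A| = 7, |A ∩ B| = 6; needs A ⊆ B, i.e. every element of A is in B (|A ∖ B| = 0) — false.
(c) ap-south: |A| = 7, |A ∩ B| = 1; needs A ∩ B = ∅ (|A ∩ B| = 0) — false.
(d) us-west: |A| = 5, |A ∩ B| = 1; needs |A ∖ B| = 3 — false.
(e) us-east: |A| = 8, |A ∩ B| = 5; needs |A ∩ B| ≤ 5 — true.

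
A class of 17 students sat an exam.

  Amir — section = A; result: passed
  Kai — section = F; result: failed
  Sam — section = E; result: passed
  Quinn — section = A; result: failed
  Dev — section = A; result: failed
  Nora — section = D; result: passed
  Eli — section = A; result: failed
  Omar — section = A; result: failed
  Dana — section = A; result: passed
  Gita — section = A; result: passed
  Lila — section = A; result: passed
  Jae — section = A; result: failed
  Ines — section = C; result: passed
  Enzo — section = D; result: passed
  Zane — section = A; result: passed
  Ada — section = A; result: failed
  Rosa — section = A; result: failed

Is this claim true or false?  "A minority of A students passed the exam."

Truth condition: |A ∩ B| < |A ∖ B|.
A (the restrictor) = {Amir, Quinn, Dev, Eli, Omar, Dana, Gita, Lila, Jae, Zane, Ada, Rosa}, |A| = 12.
A ∩ B = {Amir, Dana, Gita, Lila, Zane}, so |A ∩ B| = 5.
A ∖ B = {Quinn, Dev, Eli, Omar, Jae, Ada, Rosa}, so |A ∖ B| = 7.
5 < 7, so the statement is true.

True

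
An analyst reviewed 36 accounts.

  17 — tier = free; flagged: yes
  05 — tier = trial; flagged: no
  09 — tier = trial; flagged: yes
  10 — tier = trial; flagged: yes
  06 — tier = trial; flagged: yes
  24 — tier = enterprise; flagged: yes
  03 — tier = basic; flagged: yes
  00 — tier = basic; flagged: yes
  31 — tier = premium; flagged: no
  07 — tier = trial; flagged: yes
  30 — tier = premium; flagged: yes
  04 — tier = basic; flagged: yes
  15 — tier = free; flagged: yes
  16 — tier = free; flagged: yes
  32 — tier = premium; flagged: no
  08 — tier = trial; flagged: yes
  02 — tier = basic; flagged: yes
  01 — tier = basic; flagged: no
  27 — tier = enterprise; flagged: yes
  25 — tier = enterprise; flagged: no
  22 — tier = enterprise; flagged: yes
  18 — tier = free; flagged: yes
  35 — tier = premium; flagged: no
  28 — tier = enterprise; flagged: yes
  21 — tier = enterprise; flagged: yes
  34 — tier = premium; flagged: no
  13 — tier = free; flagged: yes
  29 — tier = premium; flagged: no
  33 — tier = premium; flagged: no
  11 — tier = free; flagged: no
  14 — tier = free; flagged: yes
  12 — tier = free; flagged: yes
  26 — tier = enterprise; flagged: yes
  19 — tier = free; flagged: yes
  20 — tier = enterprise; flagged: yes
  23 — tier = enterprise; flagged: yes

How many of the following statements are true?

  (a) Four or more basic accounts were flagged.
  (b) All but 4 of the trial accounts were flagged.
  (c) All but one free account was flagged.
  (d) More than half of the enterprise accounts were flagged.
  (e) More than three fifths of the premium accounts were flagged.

(a) basic: |A| = 5, |A ∩ B| = 4; needs |A ∩ B| ≥ 4 — true.
(b) trial: |A| = 6, |A ∩ B| = 5; needs |A ∖ B| = 4 — false.
(c) free: |A| = 9, |A ∩ B| = 8; needs |A ∖ B| = 1 — true.
(d) enterprise: |A| = 9, |A ∩ B| = 8; needs |A ∩ B| > |A ∖ B| — true.
(e) premium: |A| = 7, |A ∩ B| = 1; needs |A ∩ B| / |A| > 3/5 — false.

3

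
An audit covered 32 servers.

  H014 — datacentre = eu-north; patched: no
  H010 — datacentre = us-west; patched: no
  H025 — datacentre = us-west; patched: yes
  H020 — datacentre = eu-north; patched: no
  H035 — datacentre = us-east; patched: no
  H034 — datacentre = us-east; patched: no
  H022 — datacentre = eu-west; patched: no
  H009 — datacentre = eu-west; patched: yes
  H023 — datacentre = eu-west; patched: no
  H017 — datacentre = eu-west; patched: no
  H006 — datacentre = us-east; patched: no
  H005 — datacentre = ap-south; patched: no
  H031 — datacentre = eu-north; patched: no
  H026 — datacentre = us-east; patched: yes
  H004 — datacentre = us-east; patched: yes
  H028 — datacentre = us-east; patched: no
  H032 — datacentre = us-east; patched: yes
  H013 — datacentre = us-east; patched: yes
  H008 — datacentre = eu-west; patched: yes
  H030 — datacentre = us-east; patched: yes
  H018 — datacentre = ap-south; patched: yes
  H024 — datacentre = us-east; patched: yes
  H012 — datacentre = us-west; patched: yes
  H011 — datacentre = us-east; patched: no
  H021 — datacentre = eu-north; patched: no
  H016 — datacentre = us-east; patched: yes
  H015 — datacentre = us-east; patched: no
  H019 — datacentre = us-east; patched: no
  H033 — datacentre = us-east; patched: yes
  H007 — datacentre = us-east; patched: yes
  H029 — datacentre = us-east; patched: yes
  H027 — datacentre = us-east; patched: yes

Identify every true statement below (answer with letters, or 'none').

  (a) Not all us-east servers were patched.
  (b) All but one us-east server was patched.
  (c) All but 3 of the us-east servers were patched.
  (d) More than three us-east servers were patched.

(a), (d)

|A| = 18, |A ∩ B| = 11, |A ∖ B| = 7.
(a) A ⊄ B (|A ∖ B| ≥ 1): holds.
(b) |A ∖ B| = 1: fails.
(c) |A ∖ B| = 3: fails.
(d) |A ∩ B| > 3: holds.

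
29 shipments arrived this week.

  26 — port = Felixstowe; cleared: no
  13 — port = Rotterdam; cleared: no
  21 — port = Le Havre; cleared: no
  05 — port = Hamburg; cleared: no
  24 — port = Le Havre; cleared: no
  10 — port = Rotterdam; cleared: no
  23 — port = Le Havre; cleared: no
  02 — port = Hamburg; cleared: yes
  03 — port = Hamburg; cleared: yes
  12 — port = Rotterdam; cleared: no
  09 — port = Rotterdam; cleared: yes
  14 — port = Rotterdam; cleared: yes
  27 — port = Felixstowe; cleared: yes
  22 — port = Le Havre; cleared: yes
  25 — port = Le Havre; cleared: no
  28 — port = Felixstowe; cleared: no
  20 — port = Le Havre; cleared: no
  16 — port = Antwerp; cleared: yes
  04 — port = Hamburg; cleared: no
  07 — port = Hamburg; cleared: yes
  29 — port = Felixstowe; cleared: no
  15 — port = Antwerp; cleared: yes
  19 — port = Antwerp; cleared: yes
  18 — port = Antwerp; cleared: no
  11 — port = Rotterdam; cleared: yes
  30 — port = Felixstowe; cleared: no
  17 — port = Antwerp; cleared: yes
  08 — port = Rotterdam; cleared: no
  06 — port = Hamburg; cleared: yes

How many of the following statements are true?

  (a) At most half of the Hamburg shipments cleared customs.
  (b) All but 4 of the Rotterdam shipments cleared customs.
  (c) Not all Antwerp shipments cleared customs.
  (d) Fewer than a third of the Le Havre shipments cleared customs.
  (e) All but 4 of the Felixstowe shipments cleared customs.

(a) Hamburg: |A| = 6, |A ∩ B| = 4; needs |A ∩ B| ≤ |A ∖ B| — false.
(b) Rotterdam: |A| = 7, |A ∩ B| = 3; needs |A ∖ B| = 4 — true.
(c) Antwerp: |A| = 5, |A ∩ B| = 4; needs A ⊄ B (|A ∖ B| ≥ 1) — true.
(d) Le Havre: |A| = 6, |A ∩ B| = 1; needs |A ∩ B| / |A| < 1/3 — true.
(e) Felixstowe: |A| = 5, |A ∩ B| = 1; needs |A ∖ B| = 4 — true.

4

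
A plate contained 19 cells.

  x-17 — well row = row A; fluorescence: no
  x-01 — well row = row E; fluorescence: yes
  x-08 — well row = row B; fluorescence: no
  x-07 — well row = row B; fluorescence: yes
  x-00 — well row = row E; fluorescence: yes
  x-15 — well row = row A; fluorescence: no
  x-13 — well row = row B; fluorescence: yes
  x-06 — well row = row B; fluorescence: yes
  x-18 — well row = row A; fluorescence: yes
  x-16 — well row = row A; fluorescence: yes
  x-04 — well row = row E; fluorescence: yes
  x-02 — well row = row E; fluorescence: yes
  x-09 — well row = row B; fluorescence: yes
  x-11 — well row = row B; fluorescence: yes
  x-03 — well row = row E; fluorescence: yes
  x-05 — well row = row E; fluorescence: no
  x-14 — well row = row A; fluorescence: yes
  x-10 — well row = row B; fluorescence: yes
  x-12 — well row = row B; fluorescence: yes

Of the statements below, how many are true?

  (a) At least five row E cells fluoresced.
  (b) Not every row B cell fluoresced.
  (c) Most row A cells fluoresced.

(a) row E: |A| = 6, |A ∩ B| = 5; needs |A ∩ B| ≥ 5 — true.
(b) row B: |A| = 8, |A ∩ B| = 7; needs A ⊄ B (|A ∖ B| ≥ 1) — true.
(c) row A: |A| = 5, |A ∩ B| = 3; needs |A ∩ B| > |A ∖ B| — true.

3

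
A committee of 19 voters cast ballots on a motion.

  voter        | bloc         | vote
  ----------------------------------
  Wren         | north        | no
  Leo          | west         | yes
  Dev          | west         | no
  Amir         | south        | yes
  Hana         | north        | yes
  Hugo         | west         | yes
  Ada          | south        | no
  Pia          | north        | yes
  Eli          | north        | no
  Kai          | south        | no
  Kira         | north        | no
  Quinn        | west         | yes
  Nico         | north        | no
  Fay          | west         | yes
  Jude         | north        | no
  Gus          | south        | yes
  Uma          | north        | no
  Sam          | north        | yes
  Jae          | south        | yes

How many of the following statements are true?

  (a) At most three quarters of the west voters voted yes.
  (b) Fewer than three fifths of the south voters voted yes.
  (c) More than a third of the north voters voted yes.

(a) west: |A| = 5, |A ∩ B| = 4; needs |A ∩ B| / |A| ≤ 3/4 — false.
(b) south: |A| = 5, |A ∩ B| = 3; needs |A ∩ B| / |A| < 3/5 — false.
(c) north: |A| = 9, |A ∩ B| = 3; needs |A ∩ B| / |A| > 1/3 — false.

0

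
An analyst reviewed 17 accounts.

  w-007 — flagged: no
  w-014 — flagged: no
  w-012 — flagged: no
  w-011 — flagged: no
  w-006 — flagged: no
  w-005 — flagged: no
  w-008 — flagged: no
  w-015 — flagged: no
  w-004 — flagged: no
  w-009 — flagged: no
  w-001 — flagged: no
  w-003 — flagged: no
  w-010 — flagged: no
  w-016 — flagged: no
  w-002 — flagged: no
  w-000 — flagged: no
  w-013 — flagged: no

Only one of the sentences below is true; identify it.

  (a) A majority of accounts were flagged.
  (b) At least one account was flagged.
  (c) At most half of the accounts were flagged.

(c)

|A| = 17, |A ∩ B| = 0, |A ∖ B| = 17.
(a) requires |A ∩ B| > |A ∖ B|: false.
(b) requires A ∩ B ≠ ∅ (|A ∩ B| ≥ 1): false.
(c) requires |A ∩ B| ≤ |A ∖ B|: true.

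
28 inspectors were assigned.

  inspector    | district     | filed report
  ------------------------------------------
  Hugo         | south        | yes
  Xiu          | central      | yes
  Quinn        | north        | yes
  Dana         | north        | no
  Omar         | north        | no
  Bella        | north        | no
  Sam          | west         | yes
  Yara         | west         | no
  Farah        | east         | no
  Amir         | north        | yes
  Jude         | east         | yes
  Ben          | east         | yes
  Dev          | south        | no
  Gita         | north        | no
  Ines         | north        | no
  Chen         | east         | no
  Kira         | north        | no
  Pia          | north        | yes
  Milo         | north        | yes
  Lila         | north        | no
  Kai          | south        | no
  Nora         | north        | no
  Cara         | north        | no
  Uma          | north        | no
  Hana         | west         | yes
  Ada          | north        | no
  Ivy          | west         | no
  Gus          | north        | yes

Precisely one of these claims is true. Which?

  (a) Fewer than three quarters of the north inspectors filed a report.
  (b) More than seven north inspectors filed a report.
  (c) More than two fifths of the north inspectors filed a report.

(a)

|A| = 16, |A ∩ B| = 5, |A ∖ B| = 11.
(a) requires |A ∩ B| / |A| < 3/4: true.
(b) requires |A ∩ B| > 7: false.
(c) requires |A ∩ B| / |A| > 2/5: false.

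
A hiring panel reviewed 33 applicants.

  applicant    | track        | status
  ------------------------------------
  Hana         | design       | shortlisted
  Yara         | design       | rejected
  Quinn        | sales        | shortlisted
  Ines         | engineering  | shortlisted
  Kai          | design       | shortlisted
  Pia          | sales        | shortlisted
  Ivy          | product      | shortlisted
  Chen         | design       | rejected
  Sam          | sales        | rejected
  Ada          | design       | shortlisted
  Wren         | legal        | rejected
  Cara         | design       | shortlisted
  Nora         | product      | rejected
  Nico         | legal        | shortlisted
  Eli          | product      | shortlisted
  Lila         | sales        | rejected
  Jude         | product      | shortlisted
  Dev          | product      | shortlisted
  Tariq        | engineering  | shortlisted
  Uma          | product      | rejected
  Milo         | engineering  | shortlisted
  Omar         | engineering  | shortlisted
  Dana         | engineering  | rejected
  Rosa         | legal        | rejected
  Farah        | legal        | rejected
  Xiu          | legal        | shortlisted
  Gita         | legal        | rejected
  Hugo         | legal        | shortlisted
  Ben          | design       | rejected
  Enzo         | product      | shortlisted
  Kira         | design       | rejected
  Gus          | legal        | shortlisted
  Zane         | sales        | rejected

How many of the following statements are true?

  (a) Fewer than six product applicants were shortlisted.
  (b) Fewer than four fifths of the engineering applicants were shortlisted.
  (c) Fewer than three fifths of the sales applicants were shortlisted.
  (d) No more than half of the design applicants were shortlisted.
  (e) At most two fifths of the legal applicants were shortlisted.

(a) product: |A| = 7, |A ∩ B| = 5; needs |A ∩ B| < 6 — true.
(b) engineering: |A| = 5, |A ∩ B| = 4; needs |A ∩ B| / |A| < 4/5 — false.
(c) sales: |A| = 5, |A ∩ B| = 2; needs |A ∩ B| / |A| < 3/5 — true.
(d) design: |A| = 8, |A ∩ B| = 4; needs |A ∩ B| ≤ |A ∖ B| — true.
(e) legal: |A| = 8, |A ∩ B| = 4; needs |A ∩ B| / |A| ≤ 2/5 — false.

3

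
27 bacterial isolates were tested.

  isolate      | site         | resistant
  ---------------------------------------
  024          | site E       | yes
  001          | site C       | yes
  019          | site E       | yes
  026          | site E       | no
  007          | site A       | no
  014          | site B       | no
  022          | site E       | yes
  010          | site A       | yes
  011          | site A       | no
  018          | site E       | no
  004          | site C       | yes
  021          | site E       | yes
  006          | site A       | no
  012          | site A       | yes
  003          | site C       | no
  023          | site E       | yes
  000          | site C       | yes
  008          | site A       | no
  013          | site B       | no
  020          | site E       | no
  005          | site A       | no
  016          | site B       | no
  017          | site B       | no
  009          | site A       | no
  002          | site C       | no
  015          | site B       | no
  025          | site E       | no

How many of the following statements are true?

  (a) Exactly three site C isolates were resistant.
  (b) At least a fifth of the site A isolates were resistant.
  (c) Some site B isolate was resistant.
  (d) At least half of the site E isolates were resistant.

3

(a) site C: |A| = 5, |A ∩ B| = 3; needs |A ∩ B| = 3 — true.
(b) site A: |A| = 8, |A ∩ B| = 2; needs |A ∩ B| / |A| ≥ 1/5 — true.
(c) site B: |A| = 5, |A ∩ B| = 0; needs A ∩ B ≠ ∅ (|A ∩ B| ≥ 1) — false.
(d) site E: |A| = 9, |A ∩ B| = 5; needs |A ∩ B| ≥ |A ∖ B| — true.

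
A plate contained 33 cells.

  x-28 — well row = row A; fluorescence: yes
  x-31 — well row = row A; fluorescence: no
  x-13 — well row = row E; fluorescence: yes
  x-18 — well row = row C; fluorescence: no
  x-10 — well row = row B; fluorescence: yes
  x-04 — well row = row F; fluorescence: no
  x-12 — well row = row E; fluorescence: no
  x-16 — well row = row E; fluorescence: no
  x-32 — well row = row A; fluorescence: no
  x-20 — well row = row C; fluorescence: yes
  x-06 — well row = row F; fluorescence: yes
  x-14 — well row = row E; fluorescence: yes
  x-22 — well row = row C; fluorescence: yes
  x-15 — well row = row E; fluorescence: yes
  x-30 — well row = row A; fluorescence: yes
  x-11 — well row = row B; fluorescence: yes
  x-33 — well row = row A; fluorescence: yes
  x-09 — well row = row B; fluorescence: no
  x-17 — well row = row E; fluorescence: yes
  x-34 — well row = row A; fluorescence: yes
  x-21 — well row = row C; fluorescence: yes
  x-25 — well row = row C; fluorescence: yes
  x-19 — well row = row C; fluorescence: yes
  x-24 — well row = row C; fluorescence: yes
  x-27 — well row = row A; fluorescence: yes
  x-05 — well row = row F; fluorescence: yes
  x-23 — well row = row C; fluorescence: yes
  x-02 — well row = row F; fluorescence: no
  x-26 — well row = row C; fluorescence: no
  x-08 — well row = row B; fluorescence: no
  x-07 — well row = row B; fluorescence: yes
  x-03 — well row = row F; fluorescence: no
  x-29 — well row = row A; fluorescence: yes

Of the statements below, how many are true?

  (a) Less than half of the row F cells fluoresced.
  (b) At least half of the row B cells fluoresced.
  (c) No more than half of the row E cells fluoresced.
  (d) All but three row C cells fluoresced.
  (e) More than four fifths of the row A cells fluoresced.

(a) row F: |A| = 5, |A ∩ B| = 2; needs |A ∩ B| < |A ∖ B| — true.
(b) row B: |A| = 5, |A ∩ B| = 3; needs |A ∩ B| ≥ |A ∖ B| — true.
(c) row E: |A| = 6, |A ∩ B| = 4; needs |A ∩ B| ≤ |A ∖ B| — false.
(d) row C: |A| = 9, |A ∩ B| = 7; needs |A ∖ B| = 3 — false.
(e) row A: |A| = 8, |A ∩ B| = 6; needs |A ∩ B| / |A| > 4/5 — false.

2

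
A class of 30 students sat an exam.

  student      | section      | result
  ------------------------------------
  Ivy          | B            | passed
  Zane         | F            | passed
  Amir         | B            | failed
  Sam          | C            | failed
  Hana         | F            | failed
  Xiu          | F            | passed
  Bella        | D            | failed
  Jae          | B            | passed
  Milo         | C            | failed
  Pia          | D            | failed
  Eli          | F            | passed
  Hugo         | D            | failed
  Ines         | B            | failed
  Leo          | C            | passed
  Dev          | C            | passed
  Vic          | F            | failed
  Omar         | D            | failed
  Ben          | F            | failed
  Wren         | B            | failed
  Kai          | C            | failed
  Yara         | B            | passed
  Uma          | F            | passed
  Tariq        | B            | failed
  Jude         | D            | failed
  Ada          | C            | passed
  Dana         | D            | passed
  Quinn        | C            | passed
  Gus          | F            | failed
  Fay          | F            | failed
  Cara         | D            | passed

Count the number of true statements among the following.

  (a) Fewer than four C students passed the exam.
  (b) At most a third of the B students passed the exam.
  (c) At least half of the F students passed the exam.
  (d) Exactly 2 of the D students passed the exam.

1

(a) C: |A| = 7, |A ∩ B| = 4; needs |A ∩ B| < 4 — false.
(b) B: |A| = 7, |A ∩ B| = 3; needs |A ∩ B| / |A| ≤ 1/3 — false.
(c) F: |A| = 9, |A ∩ B| = 4; needs |A ∩ B| ≥ |A ∖ B| — false.
(d) D: |A| = 7, |A ∩ B| = 2; needs |A ∩ B| = 2 — true.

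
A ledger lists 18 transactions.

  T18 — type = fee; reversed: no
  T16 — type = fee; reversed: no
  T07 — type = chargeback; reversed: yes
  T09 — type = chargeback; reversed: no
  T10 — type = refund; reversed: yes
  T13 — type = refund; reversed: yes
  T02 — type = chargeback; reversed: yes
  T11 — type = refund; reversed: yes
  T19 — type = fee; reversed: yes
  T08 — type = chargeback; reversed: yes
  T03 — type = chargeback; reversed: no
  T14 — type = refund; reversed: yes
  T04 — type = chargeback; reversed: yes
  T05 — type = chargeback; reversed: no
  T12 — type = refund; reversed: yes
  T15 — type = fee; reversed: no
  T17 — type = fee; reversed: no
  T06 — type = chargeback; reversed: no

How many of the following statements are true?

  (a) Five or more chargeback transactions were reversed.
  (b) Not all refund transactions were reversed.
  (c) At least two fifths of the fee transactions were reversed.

0

(a) chargeback: |A| = 8, |A ∩ B| = 4; needs |A ∩ B| ≥ 5 — false.
(b) refund: |A| = 5, |A ∩ B| = 5; needs A ⊄ B (|A ∖ B| ≥ 1) — false.
(c) fee: |A| = 5, |A ∩ B| = 1; needs |A ∩ B| / |A| ≥ 2/5 — false.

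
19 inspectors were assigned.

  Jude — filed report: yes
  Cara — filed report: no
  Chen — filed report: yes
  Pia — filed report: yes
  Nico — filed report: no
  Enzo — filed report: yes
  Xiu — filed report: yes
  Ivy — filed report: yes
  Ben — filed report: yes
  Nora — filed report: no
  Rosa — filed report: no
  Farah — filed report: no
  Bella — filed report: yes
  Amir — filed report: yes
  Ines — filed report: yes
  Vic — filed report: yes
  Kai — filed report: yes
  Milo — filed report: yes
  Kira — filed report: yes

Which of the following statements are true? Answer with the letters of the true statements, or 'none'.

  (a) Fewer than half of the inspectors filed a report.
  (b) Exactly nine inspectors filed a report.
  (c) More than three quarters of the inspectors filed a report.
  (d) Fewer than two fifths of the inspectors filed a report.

none

|A| = 19, |A ∩ B| = 14, |A ∖ B| = 5.
(a) |A ∩ B| < |A ∖ B|: fails.
(b) |A ∩ B| = 9: fails.
(c) |A ∩ B| / |A| > 3/4: fails.
(d) |A ∩ B| / |A| < 2/5: fails.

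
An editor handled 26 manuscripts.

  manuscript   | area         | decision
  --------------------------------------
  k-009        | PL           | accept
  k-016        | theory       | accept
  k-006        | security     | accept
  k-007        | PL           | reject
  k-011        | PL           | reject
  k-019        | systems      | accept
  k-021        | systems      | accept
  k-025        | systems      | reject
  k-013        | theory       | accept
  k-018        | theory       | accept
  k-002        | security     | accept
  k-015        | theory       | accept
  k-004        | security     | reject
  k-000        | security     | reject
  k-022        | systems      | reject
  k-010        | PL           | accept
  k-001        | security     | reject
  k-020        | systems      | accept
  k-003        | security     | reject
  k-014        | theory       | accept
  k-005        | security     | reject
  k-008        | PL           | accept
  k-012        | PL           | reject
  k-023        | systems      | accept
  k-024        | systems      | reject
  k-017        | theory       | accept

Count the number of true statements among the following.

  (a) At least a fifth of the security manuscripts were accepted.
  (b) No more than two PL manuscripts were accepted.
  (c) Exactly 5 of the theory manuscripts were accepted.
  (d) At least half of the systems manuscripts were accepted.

2

(a) security: |A| = 7, |A ∩ B| = 2; needs |A ∩ B| / |A| ≥ 1/5 — true.
(b) PL: |A| = 6, |A ∩ B| = 3; needs |A ∩ B| ≤ 2 — false.
(c) theory: |A| = 6, |A ∩ B| = 6; needs |A ∩ B| = 5 — false.
(d) systems: |A| = 7, |A ∩ B| = 4; needs |A ∩ B| ≥ |A ∖ B| — true.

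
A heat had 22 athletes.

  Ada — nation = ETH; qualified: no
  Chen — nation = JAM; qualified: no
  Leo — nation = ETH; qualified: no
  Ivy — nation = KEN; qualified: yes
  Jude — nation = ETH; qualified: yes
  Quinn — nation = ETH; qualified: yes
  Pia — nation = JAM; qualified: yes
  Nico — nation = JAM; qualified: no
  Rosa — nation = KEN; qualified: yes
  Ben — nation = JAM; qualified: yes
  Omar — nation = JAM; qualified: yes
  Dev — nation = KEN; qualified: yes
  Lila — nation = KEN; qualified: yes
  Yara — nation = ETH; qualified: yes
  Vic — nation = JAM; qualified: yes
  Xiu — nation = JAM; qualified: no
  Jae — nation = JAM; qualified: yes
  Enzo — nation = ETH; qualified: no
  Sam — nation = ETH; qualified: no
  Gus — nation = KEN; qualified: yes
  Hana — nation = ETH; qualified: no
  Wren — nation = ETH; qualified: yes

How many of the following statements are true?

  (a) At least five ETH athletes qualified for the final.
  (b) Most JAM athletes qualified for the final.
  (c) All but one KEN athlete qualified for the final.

1

(a) ETH: |A| = 9, |A ∩ B| = 4; needs |A ∩ B| ≥ 5 — false.
(b) JAM: |A| = 8, |A ∩ B| = 5; needs |A ∩ B| > |A ∖ B| — true.
(c) KEN: |A| = 5, |A ∩ B| = 5; needs |A ∖ B| = 1 — false.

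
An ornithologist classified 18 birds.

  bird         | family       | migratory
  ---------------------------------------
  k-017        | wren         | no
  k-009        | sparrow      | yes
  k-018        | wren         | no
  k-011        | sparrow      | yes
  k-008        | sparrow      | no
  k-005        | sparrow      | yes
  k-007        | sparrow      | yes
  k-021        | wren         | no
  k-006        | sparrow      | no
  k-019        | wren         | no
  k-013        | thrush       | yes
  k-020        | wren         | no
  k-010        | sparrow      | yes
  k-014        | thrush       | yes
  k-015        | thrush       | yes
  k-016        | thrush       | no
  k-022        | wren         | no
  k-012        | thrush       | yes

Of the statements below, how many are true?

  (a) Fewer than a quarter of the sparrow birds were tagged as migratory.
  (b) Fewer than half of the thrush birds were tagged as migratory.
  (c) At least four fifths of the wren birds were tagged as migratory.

0

(a) sparrow: |A| = 7, |A ∩ B| = 5; needs |A ∩ B| / |A| < 1/4 — false.
(b) thrush: |A| = 5, |A ∩ B| = 4; needs |A ∩ B| < |A ∖ B| — false.
(c) wren: |A| = 6, |A ∩ B| = 0; needs |A ∩ B| / |A| ≥ 4/5 — false.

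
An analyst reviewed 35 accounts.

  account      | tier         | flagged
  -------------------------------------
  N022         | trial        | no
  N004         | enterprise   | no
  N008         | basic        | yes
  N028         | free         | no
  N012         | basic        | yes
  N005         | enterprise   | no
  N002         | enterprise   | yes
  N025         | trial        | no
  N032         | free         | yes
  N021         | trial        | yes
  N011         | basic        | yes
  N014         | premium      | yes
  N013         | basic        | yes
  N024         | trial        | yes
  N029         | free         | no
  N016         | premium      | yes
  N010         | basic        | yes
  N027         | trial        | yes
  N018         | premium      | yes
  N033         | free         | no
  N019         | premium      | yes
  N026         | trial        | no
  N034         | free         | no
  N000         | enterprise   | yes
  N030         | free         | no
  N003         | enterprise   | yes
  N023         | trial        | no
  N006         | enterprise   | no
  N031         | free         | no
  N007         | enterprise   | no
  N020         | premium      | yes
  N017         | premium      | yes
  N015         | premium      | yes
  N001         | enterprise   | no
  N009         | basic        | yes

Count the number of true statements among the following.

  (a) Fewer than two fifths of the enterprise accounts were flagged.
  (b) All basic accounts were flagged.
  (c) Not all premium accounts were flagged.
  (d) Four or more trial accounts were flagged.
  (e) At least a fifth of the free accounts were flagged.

2

(a) enterprise: |A| = 8, |A ∩ B| = 3; needs |A ∩ B| / |A| < 2/5 — true.
(b) basic: |A| = 6, |A ∩ B| = 6; needs A ⊆ B, i.e. every element of A is in B (|A ∖ B| = 0) — true.
(c) premium: |A| = 7, |A ∩ B| = 7; needs A ⊄ B (|A ∖ B| ≥ 1) — false.
(d) trial: |A| = 7, |A ∩ B| = 3; needs |A ∩ B| ≥ 4 — false.
(e) free: |A| = 7, |A ∩ B| = 1; needs |A ∩ B| / |A| ≥ 1/5 — false.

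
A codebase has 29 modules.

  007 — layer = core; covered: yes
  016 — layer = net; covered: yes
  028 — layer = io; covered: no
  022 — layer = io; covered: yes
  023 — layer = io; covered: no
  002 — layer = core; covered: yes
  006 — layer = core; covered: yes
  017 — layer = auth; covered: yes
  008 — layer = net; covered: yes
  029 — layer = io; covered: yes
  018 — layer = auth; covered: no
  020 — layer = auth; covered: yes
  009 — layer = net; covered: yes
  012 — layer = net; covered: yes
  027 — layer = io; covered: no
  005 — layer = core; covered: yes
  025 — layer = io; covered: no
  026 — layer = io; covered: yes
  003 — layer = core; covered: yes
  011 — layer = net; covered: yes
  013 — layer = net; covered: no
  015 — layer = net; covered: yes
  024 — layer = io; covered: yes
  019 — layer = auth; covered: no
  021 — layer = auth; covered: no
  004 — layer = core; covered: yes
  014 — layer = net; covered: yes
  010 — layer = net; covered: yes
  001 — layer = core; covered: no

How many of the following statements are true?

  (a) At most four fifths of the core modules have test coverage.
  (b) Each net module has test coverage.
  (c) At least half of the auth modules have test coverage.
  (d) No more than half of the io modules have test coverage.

(a) core: |A| = 7, |A ∩ B| = 6; needs |A ∩ B| / |A| ≤ 4/5 — false.
(b) net: |A| = 9, |A ∩ B| = 8; needs A ⊆ B, i.e. every element of A is in B (|A ∖ B| = 0) — false.
(c) auth: |A| = 5, |A ∩ B| = 2; needs |A ∩ B| ≥ |A ∖ B| — false.
(d) io: |A| = 8, |A ∩ B| = 4; needs |A ∩ B| ≤ |A ∖ B| — true.

1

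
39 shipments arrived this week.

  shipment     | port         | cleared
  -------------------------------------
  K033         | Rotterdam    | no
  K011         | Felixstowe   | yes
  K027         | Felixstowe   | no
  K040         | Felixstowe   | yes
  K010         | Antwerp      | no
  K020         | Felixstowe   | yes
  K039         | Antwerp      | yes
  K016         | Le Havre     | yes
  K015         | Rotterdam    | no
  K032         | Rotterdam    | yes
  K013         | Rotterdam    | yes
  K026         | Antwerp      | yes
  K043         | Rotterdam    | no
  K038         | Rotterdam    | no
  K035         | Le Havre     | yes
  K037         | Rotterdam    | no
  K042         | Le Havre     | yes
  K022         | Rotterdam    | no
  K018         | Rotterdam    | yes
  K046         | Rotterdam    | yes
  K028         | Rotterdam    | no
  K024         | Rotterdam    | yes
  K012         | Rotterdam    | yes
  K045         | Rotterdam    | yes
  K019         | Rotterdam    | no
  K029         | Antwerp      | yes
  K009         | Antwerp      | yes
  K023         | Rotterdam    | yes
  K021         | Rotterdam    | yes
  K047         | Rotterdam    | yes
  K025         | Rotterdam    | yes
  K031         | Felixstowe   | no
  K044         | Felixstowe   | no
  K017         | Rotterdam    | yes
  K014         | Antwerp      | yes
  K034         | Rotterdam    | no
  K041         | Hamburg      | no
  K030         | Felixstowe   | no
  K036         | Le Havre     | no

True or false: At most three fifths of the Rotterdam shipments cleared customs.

The determiner here denotes the relation: |A ∩ B| / |A| ≤ 3/5.
|A| = 21, |A ∩ B| = 12, |A ∖ B| = 9.
|A ∩ B|/|A| = 12/21, so the statement is true.

True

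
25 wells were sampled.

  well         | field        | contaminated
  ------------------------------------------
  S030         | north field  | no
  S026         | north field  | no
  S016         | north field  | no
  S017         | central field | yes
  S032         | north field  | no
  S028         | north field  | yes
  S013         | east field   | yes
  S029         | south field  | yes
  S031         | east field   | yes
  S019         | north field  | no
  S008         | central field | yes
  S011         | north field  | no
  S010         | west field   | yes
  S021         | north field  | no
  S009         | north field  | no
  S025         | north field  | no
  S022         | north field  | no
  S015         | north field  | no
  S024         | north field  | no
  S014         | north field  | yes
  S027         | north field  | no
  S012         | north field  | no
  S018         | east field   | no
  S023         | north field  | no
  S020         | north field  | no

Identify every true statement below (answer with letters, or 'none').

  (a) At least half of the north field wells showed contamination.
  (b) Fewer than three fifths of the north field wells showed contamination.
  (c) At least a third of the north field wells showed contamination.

(b)

|A| = 18, |A ∩ B| = 2, |A ∖ B| = 16.
(a) |A ∩ B| ≥ |A ∖ B|: fails.
(b) |A ∩ B| / |A| < 3/5: holds.
(c) |A ∩ B| / |A| ≥ 1/3: fails.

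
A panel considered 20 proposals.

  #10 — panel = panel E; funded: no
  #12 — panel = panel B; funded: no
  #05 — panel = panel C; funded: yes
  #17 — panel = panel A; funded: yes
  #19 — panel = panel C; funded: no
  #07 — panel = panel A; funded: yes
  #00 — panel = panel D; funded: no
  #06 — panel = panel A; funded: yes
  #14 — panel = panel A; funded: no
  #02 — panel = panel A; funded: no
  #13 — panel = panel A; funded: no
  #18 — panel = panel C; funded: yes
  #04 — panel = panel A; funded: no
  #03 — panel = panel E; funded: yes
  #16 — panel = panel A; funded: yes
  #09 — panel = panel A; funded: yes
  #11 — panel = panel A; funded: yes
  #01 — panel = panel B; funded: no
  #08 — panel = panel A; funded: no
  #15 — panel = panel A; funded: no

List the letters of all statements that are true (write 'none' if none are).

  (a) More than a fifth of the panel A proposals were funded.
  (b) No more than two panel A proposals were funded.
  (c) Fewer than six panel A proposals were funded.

(a)

|A| = 12, |A ∩ B| = 6, |A ∖ B| = 6.
(a) |A ∩ B| / |A| > 1/5: holds.
(b) |A ∩ B| ≤ 2: fails.
(c) |A ∩ B| < 6: fails.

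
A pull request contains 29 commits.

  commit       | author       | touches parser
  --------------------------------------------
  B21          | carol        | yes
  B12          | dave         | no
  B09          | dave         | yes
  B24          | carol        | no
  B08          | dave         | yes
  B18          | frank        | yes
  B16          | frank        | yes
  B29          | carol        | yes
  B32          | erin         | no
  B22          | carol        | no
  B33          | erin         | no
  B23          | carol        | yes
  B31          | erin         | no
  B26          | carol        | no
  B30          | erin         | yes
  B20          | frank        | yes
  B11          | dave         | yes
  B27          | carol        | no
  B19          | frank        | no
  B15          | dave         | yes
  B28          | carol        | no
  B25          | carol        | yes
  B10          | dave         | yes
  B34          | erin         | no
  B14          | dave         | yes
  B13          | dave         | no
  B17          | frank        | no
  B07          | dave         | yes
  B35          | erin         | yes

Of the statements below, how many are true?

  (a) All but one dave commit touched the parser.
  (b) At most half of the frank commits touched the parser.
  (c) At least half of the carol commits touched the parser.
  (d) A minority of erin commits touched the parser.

1

(a) dave: |A| = 9, |A ∩ B| = 7; needs |A ∖ B| = 1 — false.
(b) frank: |A| = 5, |A ∩ B| = 3; needs |A ∩ B| ≤ |A ∖ B| — false.
(c) carol: |A| = 9, |A ∩ B| = 4; needs |A ∩ B| ≥ |A ∖ B| — false.
(d) erin: |A| = 6, |A ∩ B| = 2; needs |A ∩ B| < |A ∖ B| — true.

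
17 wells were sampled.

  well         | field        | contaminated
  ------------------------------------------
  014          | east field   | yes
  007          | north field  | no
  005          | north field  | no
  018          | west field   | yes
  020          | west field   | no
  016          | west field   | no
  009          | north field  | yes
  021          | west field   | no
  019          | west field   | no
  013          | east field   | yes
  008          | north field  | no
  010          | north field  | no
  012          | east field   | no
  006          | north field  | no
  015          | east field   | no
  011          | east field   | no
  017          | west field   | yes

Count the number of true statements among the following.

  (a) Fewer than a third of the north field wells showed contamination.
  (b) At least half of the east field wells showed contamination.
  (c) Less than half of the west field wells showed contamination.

(a) north field: |A| = 6, |A ∩ B| = 1; needs |A ∩ B| / |A| < 1/3 — true.
(b) east field: |A| = 5, |A ∩ B| = 2; needs |A ∩ B| ≥ |A ∖ B| — false.
(c) west field: |A| = 6, |A ∩ B| = 2; needs |A ∩ B| < |A ∖ B| — true.

2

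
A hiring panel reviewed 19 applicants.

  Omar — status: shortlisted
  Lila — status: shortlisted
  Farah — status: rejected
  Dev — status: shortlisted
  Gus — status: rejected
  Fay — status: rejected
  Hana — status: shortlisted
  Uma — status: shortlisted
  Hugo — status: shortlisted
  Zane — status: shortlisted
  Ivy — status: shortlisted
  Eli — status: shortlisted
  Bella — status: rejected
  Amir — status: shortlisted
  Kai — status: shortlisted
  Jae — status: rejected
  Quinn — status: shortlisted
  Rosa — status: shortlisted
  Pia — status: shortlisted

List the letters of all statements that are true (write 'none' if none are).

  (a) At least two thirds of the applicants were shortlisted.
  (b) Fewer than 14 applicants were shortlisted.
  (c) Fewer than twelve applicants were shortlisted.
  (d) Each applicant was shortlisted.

|A| = 19, |A ∩ B| = 14, |A ∖ B| = 5.
(a) |A ∩ B| / |A| ≥ 2/3: holds.
(b) |A ∩ B| < 14: fails.
(c) |A ∩ B| < 12: fails.
(d) A ⊆ B, i.e. every element of A is in B (|A ∖ B| = 0): fails.

(a)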